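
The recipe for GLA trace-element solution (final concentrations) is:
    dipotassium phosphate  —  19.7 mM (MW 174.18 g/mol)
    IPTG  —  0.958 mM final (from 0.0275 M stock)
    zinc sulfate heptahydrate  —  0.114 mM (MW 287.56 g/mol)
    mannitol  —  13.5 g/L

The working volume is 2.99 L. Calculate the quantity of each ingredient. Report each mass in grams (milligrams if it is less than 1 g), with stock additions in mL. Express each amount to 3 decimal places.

Working volume: 2.99 L.
dipotassium phosphate: 19.7 mmol/L × 174.18 g/mol × 2.99 L ÷ 1000 = 10.260 g
IPTG: dilute stock: 0.958 mM × 2990 mL ÷ 27.5 mM = 104.161 mL
zinc sulfate heptahydrate: 0.114 mmol/L × 287.56 mg/mmol × 2.99 L = 98.018 mg
mannitol: 13.5 g/L × 2.99 L = 40.365 g

dipotassium phosphate 10.260 g; IPTG 104.161 mL; zinc sulfate heptahydrate 98.018 mg; mannitol 40.365 g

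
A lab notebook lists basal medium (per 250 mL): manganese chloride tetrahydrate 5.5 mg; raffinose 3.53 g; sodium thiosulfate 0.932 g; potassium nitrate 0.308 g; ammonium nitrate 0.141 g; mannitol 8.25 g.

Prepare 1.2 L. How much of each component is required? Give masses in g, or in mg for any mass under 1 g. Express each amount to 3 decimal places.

Scale factor = 1200 mL / 250 mL = 4.8.
manganese chloride tetrahydrate: 5.5 mg × (1200 mL / 250 mL) = 26.400 mg
raffinose: 3.53 g × (1200 mL / 250 mL) = 16.944 g
sodium thiosulfate: 0.932 g × (1200 mL / 250 mL) = 4.474 g
potassium nitrate: 0.308 g × (1200 mL / 250 mL) = 1.478 g
ammonium nitrate: 0.141 g × (1200 mL / 250 mL) = 0.6768 g = 676.800 mg
mannitol: 8.25 g × (1200 mL / 250 mL) = 39.600 g

manganese chloride tetrahydrate 26.400 mg; raffinose 16.944 g; sodium thiosulfate 4.474 g; potassium nitrate 1.478 g; ammonium nitrate 676.800 mg; mannitol 39.600 g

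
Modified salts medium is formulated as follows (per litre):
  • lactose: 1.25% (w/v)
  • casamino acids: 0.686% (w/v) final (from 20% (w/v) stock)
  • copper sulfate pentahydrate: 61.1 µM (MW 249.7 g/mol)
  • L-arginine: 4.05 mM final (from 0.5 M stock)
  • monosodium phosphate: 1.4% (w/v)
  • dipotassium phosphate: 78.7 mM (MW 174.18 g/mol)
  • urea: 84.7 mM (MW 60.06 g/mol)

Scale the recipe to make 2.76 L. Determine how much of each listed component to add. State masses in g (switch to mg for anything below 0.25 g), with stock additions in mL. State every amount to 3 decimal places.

Working volume: 2.76 L.
lactose: 1.25 g per 100 mL × 2760 mL ÷ 100 = 34.500 g
casamino acids: V = C2·V2/C1 = 0.686% ÷ 20% × 2760 mL = 94.668 mL
copper sulfate pentahydrate: 61.1 µmol/L × 249.7 g/mol × 2.76 L ÷ 1000 = 42.108 mg
L-arginine: dilute stock: 4.05 mM × 2760 mL ÷ 500 mM = 22.356 mL
monosodium phosphate: 1.4% w/v = 14 g/L → 14 × 2.76 L = 38.640 g
dipotassium phosphate: 78.7 mmol/L × 174.18 g/mol × 2.76 L ÷ 1000 = 37.834 g
urea: 84.7 mmol/L × 60.06 g/mol × 2.76 L ÷ 1000 = 14.040 g

lactose 34.500 g; casamino acids 94.668 mL; copper sulfate pentahydrate 42.108 mg; L-arginine 22.356 mL; monosodium phosphate 38.640 g; dipotassium phosphate 37.834 g; urea 14.040 g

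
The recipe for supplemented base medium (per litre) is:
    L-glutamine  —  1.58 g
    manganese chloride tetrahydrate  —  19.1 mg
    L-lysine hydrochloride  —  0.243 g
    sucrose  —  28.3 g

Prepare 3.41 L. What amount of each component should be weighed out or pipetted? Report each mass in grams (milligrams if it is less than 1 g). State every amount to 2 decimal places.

L-glutamine 5.39 g; manganese chloride tetrahydrate 65.13 mg; L-lysine hydrochloride 828.63 mg; sucrose 96.50 g

Scale factor = 3410 mL / 1000 mL = 3.41.
L-glutamine: 1.58 g × (3410 mL / 1000 mL) = 5.39 g
manganese chloride tetrahydrate: 19.1 mg × (3410 mL / 1000 mL) = 65.13 mg
L-lysine hydrochloride: 0.243 g × (3410 mL / 1000 mL) = 0.82863 g = 828.63 mg
sucrose: 28.3 g × (3410 mL / 1000 mL) = 96.50 g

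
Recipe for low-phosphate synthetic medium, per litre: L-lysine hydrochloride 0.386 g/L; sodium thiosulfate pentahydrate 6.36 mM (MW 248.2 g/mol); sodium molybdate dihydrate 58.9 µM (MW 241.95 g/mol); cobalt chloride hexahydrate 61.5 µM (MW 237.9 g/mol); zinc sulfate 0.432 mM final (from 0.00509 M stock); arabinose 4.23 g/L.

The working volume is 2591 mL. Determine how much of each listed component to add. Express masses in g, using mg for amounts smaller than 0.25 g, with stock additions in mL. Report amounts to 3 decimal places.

L-lysine hydrochloride 1.000 g; sodium thiosulfate pentahydrate 4.090 g; sodium molybdate dihydrate 36.924 mg; cobalt chloride hexahydrate 37.909 mg; zinc sulfate 219.904 mL; arabinose 10.960 g

Working volume: 2591 mL = 2.591 L.
L-lysine hydrochloride: 0.386 g/L × 2.591 L = 1.000 g
sodium thiosulfate pentahydrate: 6.36 mmol/L × 248.2 g/mol × 2.591 L ÷ 1000 = 4.090 g
sodium molybdate dihydrate: 58.9 µmol/L × 241.95 g/mol × 2.591 L ÷ 1000 = 36.924 mg
cobalt chloride hexahydrate: 61.5 µmol/L × 237.9 g/mol × 2.591 L ÷ 1000 = 37.909 mg
zinc sulfate: C1V1 = C2V2 → 0.432 mM × 2591 mL ÷ 5.09 mM = 219.904 mL
arabinose: 4.23 g/L × 2.591 L = 10.960 g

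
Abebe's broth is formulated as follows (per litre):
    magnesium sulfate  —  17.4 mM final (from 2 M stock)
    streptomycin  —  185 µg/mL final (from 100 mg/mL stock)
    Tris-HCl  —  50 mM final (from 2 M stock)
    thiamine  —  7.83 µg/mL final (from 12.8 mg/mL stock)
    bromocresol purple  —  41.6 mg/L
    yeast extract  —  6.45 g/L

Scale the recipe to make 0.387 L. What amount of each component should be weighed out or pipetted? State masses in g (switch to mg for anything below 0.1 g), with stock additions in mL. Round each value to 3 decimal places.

magnesium sulfate 3.367 mL; streptomycin 0.716 mL; Tris-HCl 9.675 mL; thiamine 0.237 mL; bromocresol purple 16.099 mg; yeast extract 2.496 g

Scale factor relative to 1 L: 0.387.
magnesium sulfate: dilute stock: 17.4 mM × 387 mL ÷ 2000 mM = 3.367 mL
streptomycin: dilute stock: 185 µg/mL × 387 mL ÷ 100000 µg/mL = 0.716 mL
Tris-HCl: V = C2·V2/C1 = 50 mM × 387 mL ÷ 2000 mM = 9.675 mL
thiamine: C1V1 = C2V2 → 7.83 µg/mL × 387 mL ÷ 12800 µg/mL = 0.237 mL
bromocresol purple: 41.6 mg/L × 0.387 L = 16.099 mg
yeast extract: 6.45 g/L × 0.387 L = 2.496 g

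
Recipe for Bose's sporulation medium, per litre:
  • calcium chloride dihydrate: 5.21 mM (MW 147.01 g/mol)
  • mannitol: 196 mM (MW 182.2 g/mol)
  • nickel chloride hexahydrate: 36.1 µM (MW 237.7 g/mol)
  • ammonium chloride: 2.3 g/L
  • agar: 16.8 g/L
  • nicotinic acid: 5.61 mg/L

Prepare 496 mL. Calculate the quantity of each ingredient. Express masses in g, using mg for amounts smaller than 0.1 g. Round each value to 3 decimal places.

Target volume = 496 mL = 0.496 L.
calcium chloride dihydrate: 5.21 mmol/L × 147.01 g/mol × 0.496 L ÷ 1000 = 0.380 g
mannitol: 196 mmol/L × 182.2 g/mol × 0.496 L ÷ 1000 = 17.713 g
nickel chloride hexahydrate: 36.1 µmol/L × 237.7 g/mol × 0.496 L ÷ 1000 = 4.256 mg
ammonium chloride: 2.3 g/L × 0.496 L = 1.141 g
agar: 16.8 g/L × 0.496 L = 8.333 g
nicotinic acid: 5.61 mg/L × 0.496 L = 2.783 mg

calcium chloride dihydrate 0.380 g; mannitol 17.713 g; nickel chloride hexahydrate 4.256 mg; ammonium chloride 1.141 g; agar 8.333 g; nicotinic acid 2.783 mg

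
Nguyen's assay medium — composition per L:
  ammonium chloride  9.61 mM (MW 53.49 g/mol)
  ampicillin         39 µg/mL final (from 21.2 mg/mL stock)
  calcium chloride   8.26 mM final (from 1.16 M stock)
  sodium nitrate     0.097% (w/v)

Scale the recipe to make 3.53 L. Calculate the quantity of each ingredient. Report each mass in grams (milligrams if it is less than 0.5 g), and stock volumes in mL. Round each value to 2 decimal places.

ammonium chloride 1.81 g; ampicillin 6.49 mL; calcium chloride 25.14 mL; sodium nitrate 3.42 g

Scale factor relative to 1 L: 3.53.
ammonium chloride: 9.61 mmol/L × 53.49 g/mol × 3.53 L ÷ 1000 = 1.81 g
ampicillin: V = C2·V2/C1 = 39 µg/mL × 3530 mL ÷ 21200 µg/mL = 6.49 mL
calcium chloride: dilute stock: 8.26 mM × 3530 mL ÷ 1160 mM = 25.14 mL
sodium nitrate: 0.097 g per 100 mL × 3530 mL ÷ 100 = 3.42 g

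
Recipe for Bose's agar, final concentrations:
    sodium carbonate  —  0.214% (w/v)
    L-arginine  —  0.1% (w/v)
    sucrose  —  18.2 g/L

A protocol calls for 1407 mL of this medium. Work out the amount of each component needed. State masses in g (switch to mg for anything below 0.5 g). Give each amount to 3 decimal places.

sodium carbonate 3.011 g; L-arginine 1.407 g; sucrose 25.607 g

Working volume: 1407 mL = 1.407 L.
sodium carbonate: 0.214% w/v = 2.14 g/L → 2.14 × 1.407 L = 3.011 g
L-arginine: 0.1% w/v = 1 g/L → 1 × 1.407 L = 1.407 g
sucrose: 18.2 g/L × 1.407 L = 25.607 g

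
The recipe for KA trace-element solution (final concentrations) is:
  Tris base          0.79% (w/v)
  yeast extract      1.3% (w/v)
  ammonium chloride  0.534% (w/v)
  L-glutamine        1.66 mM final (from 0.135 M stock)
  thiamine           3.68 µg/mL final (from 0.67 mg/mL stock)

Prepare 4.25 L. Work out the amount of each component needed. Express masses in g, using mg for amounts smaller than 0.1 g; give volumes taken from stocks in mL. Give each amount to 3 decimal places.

Scale factor relative to 1 L: 4.25.
Tris base: 0.79% w/v = 7.9 g/L → 7.9 × 4.25 L = 33.575 g
yeast extract: 1.3% w/v = 13 g/L → 13 × 4.25 L = 55.250 g
ammonium chloride: 0.534 g per 100 mL × 4250 mL ÷ 100 = 22.695 g
L-glutamine: C1V1 = C2V2 → 1.66 mM × 4250 mL ÷ 135 mM = 52.259 mL
thiamine: V = C2·V2/C1 = 3.68 µg/mL × 4250 mL ÷ 670 µg/mL = 23.343 mL

Tris base 33.575 g; yeast extract 55.250 g; ammonium chloride 22.695 g; L-glutamine 52.259 mL; thiamine 23.343 mL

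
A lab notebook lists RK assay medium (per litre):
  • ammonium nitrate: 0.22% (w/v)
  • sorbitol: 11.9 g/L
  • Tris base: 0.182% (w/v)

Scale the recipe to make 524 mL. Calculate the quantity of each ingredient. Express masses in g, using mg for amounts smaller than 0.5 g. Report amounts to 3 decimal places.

ammonium nitrate 1.153 g; sorbitol 6.236 g; Tris base 0.954 g

Working volume: 524 mL = 0.524 L.
ammonium nitrate: 0.22% w/v = 2.2 g/L → 2.2 × 0.524 L = 1.153 g
sorbitol: 11.9 g/L × 0.524 L = 6.236 g
Tris base: 0.182% w/v = 1.82 g/L → 1.82 × 0.524 L = 0.954 g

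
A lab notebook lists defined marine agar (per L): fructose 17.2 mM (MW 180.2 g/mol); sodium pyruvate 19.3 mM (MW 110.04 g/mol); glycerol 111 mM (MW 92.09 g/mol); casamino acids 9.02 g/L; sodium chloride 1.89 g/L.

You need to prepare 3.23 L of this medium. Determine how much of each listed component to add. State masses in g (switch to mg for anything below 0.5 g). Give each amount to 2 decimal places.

fructose 10.01 g; sodium pyruvate 6.86 g; glycerol 33.02 g; casamino acids 29.13 g; sodium chloride 6.10 g

Working volume: 3.23 L.
fructose: 17.2 mmol/L × 180.2 g/mol × 3.23 L ÷ 1000 = 10.01 g
sodium pyruvate: 19.3 mmol/L × 110.04 g/mol × 3.23 L ÷ 1000 = 6.86 g
glycerol: 111 mmol/L × 92.09 g/mol × 3.23 L ÷ 1000 = 33.02 g
casamino acids: 9.02 g/L × 3.23 L = 29.13 g
sodium chloride: 1.89 g/L × 3.23 L = 6.10 g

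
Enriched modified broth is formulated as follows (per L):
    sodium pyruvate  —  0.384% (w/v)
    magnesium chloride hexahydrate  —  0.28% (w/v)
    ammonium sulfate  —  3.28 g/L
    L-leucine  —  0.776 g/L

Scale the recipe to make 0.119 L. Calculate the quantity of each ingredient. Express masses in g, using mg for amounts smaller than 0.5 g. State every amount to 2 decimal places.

Working volume: 0.119 L.
sodium pyruvate: 0.384% w/v = 3.84 g/L → 3.84 × 0.119 L = 0.45696 g = 456.96 mg
magnesium chloride hexahydrate: 0.28% w/v = 2.8 g/L → 2.8 × 0.119 L = 0.3332 g = 333.20 mg
ammonium sulfate: 3.28 g/L × 0.119 L = 0.39032 g = 390.32 mg
L-leucine: 0.776 g/L × 0.119 L = 0.092344 g = 92.34 mg

sodium pyruvate 456.96 mg; magnesium chloride hexahydrate 333.20 mg; ammonium sulfate 390.32 mg; L-leucine 92.34 mg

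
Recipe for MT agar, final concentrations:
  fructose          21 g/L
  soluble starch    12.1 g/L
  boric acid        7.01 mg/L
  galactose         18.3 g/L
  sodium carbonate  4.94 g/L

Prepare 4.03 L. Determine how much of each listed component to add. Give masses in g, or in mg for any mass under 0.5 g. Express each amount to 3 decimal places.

fructose 84.630 g; soluble starch 48.763 g; boric acid 28.250 mg; galactose 73.749 g; sodium carbonate 19.908 g

Working volume: 4.03 L.
fructose: 21 g/L × 4.03 L = 84.630 g
soluble starch: 12.1 g/L × 4.03 L = 48.763 g
boric acid: 7.01 mg/L × 4.03 L = 28.250 mg
galactose: 18.3 g/L × 4.03 L = 73.749 g
sodium carbonate: 4.94 g/L × 4.03 L = 19.908 g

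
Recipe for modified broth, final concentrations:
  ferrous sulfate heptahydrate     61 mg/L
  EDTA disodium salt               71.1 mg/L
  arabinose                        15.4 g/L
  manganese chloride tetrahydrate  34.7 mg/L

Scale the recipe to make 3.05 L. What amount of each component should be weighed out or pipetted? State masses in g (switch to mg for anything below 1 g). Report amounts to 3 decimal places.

ferrous sulfate heptahydrate 186.050 mg; EDTA disodium salt 216.855 mg; arabinose 46.970 g; manganese chloride tetrahydrate 105.835 mg

Scale factor relative to 1 L: 3.05.
ferrous sulfate heptahydrate: 61 mg/L × 3.05 L = 186.050 mg
EDTA disodium salt: 71.1 mg/L × 3.05 L = 216.855 mg
arabinose: 15.4 g/L × 3.05 L = 46.970 g
manganese chloride tetrahydrate: 34.7 mg/L × 3.05 L = 105.835 mg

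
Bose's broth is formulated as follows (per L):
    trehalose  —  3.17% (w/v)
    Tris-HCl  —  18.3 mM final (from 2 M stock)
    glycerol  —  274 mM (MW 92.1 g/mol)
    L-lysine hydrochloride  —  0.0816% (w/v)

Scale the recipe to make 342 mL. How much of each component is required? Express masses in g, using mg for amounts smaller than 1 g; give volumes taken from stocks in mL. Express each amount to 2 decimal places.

trehalose 10.84 g; Tris-HCl 3.13 mL; glycerol 8.63 g; L-lysine hydrochloride 279.07 mg

Working volume: 342 mL = 0.342 L.
trehalose: 3.17% w/v = 31.7 g/L → 31.7 × 0.342 L = 10.84 g
Tris-HCl: dilute stock: 18.3 mM × 342 mL ÷ 2000 mM = 3.13 mL
glycerol: 274 mmol/L × 92.1 g/mol × 0.342 L ÷ 1000 = 8.63 g
L-lysine hydrochloride: 0.0816 g per 100 mL × 342 mL ÷ 100 = 0.279072 g = 279.07 mg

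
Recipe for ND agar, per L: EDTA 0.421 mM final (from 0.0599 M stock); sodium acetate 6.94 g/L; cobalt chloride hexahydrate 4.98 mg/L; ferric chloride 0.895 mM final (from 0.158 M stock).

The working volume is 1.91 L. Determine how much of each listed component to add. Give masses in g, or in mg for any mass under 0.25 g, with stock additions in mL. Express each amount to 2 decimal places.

EDTA 13.42 mL; sodium acetate 13.26 g; cobalt chloride hexahydrate 9.51 mg; ferric chloride 10.82 mL

Scale factor relative to 1 L: 1.91.
EDTA: V = C2·V2/C1 = 0.421 mM × 1910 mL ÷ 59.9 mM = 13.42 mL
sodium acetate: 6.94 g/L × 1.91 L = 13.26 g
cobalt chloride hexahydrate: 4.98 mg/L × 1.91 L = 9.51 mg
ferric chloride: V = C2·V2/C1 = 0.895 mM × 1910 mL ÷ 158 mM = 10.82 mL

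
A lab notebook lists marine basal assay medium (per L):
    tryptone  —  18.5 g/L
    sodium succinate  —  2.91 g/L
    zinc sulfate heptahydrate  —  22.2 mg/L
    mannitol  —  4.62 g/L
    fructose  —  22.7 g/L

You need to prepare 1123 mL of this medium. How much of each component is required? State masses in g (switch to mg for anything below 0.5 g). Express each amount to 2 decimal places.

tryptone 20.78 g; sodium succinate 3.27 g; zinc sulfate heptahydrate 24.93 mg; mannitol 5.19 g; fructose 25.49 g

Scale factor relative to 1 L: 1.123.
tryptone: 18.5 g/L × 1.123 L = 20.78 g
sodium succinate: 2.91 g/L × 1.123 L = 3.27 g
zinc sulfate heptahydrate: 22.2 mg/L × 1.123 L = 24.93 mg
mannitol: 4.62 g/L × 1.123 L = 5.19 g
fructose: 22.7 g/L × 1.123 L = 25.49 g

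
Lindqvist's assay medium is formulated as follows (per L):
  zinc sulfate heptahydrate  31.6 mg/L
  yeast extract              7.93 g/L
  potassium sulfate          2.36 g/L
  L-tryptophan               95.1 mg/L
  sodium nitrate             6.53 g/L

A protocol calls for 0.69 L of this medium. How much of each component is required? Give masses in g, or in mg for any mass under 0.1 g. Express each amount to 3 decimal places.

zinc sulfate heptahydrate 21.804 mg; yeast extract 5.472 g; potassium sulfate 1.628 g; L-tryptophan 65.619 mg; sodium nitrate 4.506 g

Scale factor relative to 1 L: 0.69.
zinc sulfate heptahydrate: 31.6 mg/L × 0.69 L = 21.804 mg
yeast extract: 7.93 g/L × 0.69 L = 5.472 g
potassium sulfate: 2.36 g/L × 0.69 L = 1.628 g
L-tryptophan: 95.1 mg/L × 0.69 L = 65.619 mg
sodium nitrate: 6.53 g/L × 0.69 L = 4.506 g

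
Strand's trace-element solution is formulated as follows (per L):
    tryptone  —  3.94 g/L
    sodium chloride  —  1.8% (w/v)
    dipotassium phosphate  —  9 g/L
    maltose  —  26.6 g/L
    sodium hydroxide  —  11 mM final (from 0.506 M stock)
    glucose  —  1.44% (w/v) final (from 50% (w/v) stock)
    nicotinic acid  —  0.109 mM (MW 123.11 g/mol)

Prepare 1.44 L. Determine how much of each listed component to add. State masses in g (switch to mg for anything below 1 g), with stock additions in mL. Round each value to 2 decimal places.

Scale factor relative to 1 L: 1.44.
tryptone: 3.94 g/L × 1.44 L = 5.67 g
sodium chloride: 1.8 g per 100 mL × 1440 mL ÷ 100 = 25.92 g
dipotassium phosphate: 9 g/L × 1.44 L = 12.96 g
maltose: 26.6 g/L × 1.44 L = 38.30 g
sodium hydroxide: dilute stock: 11 mM × 1440 mL ÷ 506 mM = 31.30 mL
glucose: V = C2·V2/C1 = 1.44% ÷ 50% × 1440 mL = 41.47 mL
nicotinic acid: 0.109 mmol/L × 123.11 mg/mmol × 1.44 L = 19.32 mg

tryptone 5.67 g; sodium chloride 25.92 g; dipotassium phosphate 12.96 g; maltose 38.30 g; sodium hydroxide 31.30 mL; glucose 41.47 mL; nicotinic acid 19.32 mg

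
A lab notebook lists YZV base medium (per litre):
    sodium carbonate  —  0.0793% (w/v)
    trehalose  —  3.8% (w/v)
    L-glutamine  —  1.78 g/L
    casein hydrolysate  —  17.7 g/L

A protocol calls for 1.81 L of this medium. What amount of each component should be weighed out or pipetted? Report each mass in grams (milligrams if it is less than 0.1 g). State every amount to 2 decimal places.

Working volume: 1.81 L.
sodium carbonate: 0.0793 g per 100 mL × 1810 mL ÷ 100 = 1.44 g
trehalose: 3.8 g per 100 mL × 1810 mL ÷ 100 = 68.78 g
L-glutamine: 1.78 g/L × 1.81 L = 3.22 g
casein hydrolysate: 17.7 g/L × 1.81 L = 32.04 g

sodium carbonate 1.44 g; trehalose 68.78 g; L-glutamine 3.22 g; casein hydrolysate 32.04 g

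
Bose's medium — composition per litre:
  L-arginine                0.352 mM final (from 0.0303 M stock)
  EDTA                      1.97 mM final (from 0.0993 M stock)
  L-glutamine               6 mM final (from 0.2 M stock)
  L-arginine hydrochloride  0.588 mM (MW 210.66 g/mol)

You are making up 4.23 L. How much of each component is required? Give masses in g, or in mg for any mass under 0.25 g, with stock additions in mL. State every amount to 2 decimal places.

L-arginine 49.14 mL; EDTA 83.92 mL; L-glutamine 126.90 mL; L-arginine hydrochloride 0.52 g

Working volume: 4.23 L.
L-arginine: C1V1 = C2V2 → 0.352 mM × 4230 mL ÷ 30.3 mM = 49.14 mL
EDTA: C1V1 = C2V2 → 1.97 mM × 4230 mL ÷ 99.3 mM = 83.92 mL
L-glutamine: C1V1 = C2V2 → 6 mM × 4230 mL ÷ 200 mM = 126.90 mL
L-arginine hydrochloride: 0.588 mmol/L × 210.66 g/mol × 4.23 L ÷ 1000 = 0.52 g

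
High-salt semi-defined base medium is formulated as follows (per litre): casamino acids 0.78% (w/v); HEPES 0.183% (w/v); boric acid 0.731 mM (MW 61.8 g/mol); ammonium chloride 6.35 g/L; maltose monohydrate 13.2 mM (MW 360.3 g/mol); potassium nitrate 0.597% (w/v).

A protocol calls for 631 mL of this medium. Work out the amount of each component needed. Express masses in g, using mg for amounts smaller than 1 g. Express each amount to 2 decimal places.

casamino acids 4.92 g; HEPES 1.15 g; boric acid 28.51 mg; ammonium chloride 4.01 g; maltose monohydrate 3.00 g; potassium nitrate 3.77 g

Scale factor relative to 1 L: 0.631.
casamino acids: 0.78% w/v = 7.8 g/L → 7.8 × 0.631 L = 4.92 g
HEPES: 0.183% w/v = 1.83 g/L → 1.83 × 0.631 L = 1.15 g
boric acid: 0.731 mmol/L × 61.8 mg/mmol × 0.631 L = 28.51 mg
ammonium chloride: 6.35 g/L × 0.631 L = 4.01 g
maltose monohydrate: 13.2 mmol/L × 360.3 g/mol × 0.631 L ÷ 1000 = 3.00 g
potassium nitrate: 0.597% w/v = 5.97 g/L → 5.97 × 0.631 L = 3.77 g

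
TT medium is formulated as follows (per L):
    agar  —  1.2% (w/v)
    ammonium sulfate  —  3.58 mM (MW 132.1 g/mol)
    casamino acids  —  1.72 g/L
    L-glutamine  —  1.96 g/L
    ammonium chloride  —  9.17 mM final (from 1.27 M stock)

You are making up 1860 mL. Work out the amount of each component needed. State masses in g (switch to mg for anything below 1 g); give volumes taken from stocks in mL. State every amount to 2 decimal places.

agar 22.32 g; ammonium sulfate 879.63 mg; casamino acids 3.20 g; L-glutamine 3.65 g; ammonium chloride 13.43 mL

Working volume: 1860 mL = 1.86 L.
agar: 1.2% w/v = 12 g/L → 12 × 1.86 L = 22.32 g
ammonium sulfate: 3.58 mmol/L × 132.1 mg/mmol × 1.86 L = 879.63 mg
casamino acids: 1.72 g/L × 1.86 L = 3.20 g
L-glutamine: 1.96 g/L × 1.86 L = 3.65 g
ammonium chloride: V = C2·V2/C1 = 9.17 mM × 1860 mL ÷ 1270 mM = 13.43 mL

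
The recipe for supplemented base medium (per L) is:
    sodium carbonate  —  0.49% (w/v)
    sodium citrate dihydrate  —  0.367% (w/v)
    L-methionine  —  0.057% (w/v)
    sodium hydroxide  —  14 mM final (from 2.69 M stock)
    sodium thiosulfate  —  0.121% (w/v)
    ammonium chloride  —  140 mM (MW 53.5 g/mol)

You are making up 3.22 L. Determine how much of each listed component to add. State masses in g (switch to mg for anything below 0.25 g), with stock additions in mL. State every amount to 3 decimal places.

sodium carbonate 15.778 g; sodium citrate dihydrate 11.817 g; L-methionine 1.835 g; sodium hydroxide 16.758 mL; sodium thiosulfate 3.896 g; ammonium chloride 24.118 g

Scale factor relative to 1 L: 3.22.
sodium carbonate: 0.49% w/v = 4.9 g/L → 4.9 × 3.22 L = 15.778 g
sodium citrate dihydrate: 0.367 g per 100 mL × 3220 mL ÷ 100 = 11.817 g
L-methionine: 0.057 g per 100 mL × 3220 mL ÷ 100 = 1.835 g
sodium hydroxide: V = C2·V2/C1 = 14 mM × 3220 mL ÷ 2690 mM = 16.758 mL
sodium thiosulfate: 0.121 g per 100 mL × 3220 mL ÷ 100 = 3.896 g
ammonium chloride: 140 mmol/L × 53.5 g/mol × 3.22 L ÷ 1000 = 24.118 g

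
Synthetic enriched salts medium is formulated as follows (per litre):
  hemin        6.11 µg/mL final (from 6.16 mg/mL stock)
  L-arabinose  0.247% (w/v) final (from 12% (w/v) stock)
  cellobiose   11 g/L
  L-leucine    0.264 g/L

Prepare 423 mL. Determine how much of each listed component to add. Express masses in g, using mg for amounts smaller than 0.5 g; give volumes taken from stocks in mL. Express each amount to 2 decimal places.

Scale factor relative to 1 L: 0.423.
hemin: dilute stock: 6.11 µg/mL × 423 mL ÷ 6160 µg/mL = 0.42 mL
L-arabinose: C1V1 = C2V2 → 0.247% ÷ 12% × 423 mL = 8.71 mL
cellobiose: 11 g/L × 0.423 L = 4.65 g
L-leucine: 0.264 g/L × 0.423 L = 0.111672 g = 111.67 mg

hemin 0.42 mL; L-arabinose 8.71 mL; cellobiose 4.65 g; L-leucine 111.67 mg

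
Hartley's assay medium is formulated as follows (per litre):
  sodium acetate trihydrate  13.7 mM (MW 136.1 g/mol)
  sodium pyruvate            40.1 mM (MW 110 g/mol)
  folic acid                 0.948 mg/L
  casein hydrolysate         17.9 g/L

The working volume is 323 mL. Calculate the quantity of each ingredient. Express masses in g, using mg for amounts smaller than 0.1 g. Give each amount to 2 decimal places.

Working volume: 323 mL = 0.323 L.
sodium acetate trihydrate: 13.7 mmol/L × 136.1 g/mol × 0.323 L ÷ 1000 = 0.60 g
sodium pyruvate: 40.1 mmol/L × 110 g/mol × 0.323 L ÷ 1000 = 1.42 g
folic acid: 0.948 mg/L × 0.323 L = 0.31 mg
casein hydrolysate: 17.9 g/L × 0.323 L = 5.78 g

sodium acetate trihydrate 0.60 g; sodium pyruvate 1.42 g; folic acid 0.31 mg; casein hydrolysate 5.78 g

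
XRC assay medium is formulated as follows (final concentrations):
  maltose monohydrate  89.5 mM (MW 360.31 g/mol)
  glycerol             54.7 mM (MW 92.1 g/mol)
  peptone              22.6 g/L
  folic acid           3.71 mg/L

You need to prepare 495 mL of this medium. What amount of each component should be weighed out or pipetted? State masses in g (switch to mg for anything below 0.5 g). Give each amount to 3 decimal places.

maltose monohydrate 15.963 g; glycerol 2.494 g; peptone 11.187 g; folic acid 1.836 mg

Scale factor relative to 1 L: 0.495.
maltose monohydrate: 89.5 mmol/L × 360.31 g/mol × 0.495 L ÷ 1000 = 15.963 g
glycerol: 54.7 mmol/L × 92.1 g/mol × 0.495 L ÷ 1000 = 2.494 g
peptone: 22.6 g/L × 0.495 L = 11.187 g
folic acid: 3.71 mg/L × 0.495 L = 1.836 mg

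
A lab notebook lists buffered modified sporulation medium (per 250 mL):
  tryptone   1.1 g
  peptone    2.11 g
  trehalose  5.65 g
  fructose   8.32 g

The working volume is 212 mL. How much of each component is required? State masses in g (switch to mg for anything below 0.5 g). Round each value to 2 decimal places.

tryptone 0.93 g; peptone 1.79 g; trehalose 4.79 g; fructose 7.06 g

Scale factor = 212 mL / 250 mL = 0.848.
tryptone: 1.1 g × (212 mL / 250 mL) = 0.93 g
peptone: 2.11 g × (212 mL / 250 mL) = 1.79 g
trehalose: 5.65 g × (212 mL / 250 mL) = 4.79 g
fructose: 8.32 g × (212 mL / 250 mL) = 7.06 g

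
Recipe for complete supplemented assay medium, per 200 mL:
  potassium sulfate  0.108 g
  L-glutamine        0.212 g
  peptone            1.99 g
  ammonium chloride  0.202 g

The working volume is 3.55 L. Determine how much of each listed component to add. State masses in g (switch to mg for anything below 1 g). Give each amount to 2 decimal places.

potassium sulfate 1.92 g; L-glutamine 3.76 g; peptone 35.32 g; ammonium chloride 3.59 g

Ratio of target to recipe volume: 3550 / 200 = 17.75.
potassium sulfate: 0.108 g × (3550 mL / 200 mL) = 1.92 g
L-glutamine: 0.212 g × (3550 mL / 200 mL) = 3.76 g
peptone: 1.99 g × (3550 mL / 200 mL) = 35.32 g
ammonium chloride: 0.202 g × (3550 mL / 200 mL) = 3.59 g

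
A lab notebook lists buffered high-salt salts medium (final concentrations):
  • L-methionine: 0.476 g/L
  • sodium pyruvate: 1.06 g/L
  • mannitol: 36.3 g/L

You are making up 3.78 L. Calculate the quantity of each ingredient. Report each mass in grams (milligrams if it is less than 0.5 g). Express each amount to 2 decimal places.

Working volume: 3.78 L.
L-methionine: 0.476 g/L × 3.78 L = 1.80 g
sodium pyruvate: 1.06 g/L × 3.78 L = 4.01 g
mannitol: 36.3 g/L × 3.78 L = 137.21 g

L-methionine 1.80 g; sodium pyruvate 4.01 g; mannitol 137.21 g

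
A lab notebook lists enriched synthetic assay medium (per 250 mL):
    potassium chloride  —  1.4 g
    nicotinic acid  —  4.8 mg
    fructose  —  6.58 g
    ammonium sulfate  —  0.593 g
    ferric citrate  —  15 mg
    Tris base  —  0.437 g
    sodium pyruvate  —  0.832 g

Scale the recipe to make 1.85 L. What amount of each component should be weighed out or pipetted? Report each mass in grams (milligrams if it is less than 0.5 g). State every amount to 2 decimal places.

Ratio of target to recipe volume: 1850 / 250 = 7.4.
potassium chloride: 1.4 g × (1850 mL / 250 mL) = 10.36 g
nicotinic acid: 4.8 mg × (1850 mL / 250 mL) = 35.52 mg
fructose: 6.58 g × (1850 mL / 250 mL) = 48.69 g
ammonium sulfate: 0.593 g × (1850 mL / 250 mL) = 4.39 g
ferric citrate: 15 mg × (1850 mL / 250 mL) = 111.00 mg
Tris base: 0.437 g × (1850 mL / 250 mL) = 3.23 g
sodium pyruvate: 0.832 g × (1850 mL / 250 mL) = 6.16 g

potassium chloride 10.36 g; nicotinic acid 35.52 mg; fructose 48.69 g; ammonium sulfate 4.39 g; ferric citrate 111.00 mg; Tris base 3.23 g; sodium pyruvate 6.16 g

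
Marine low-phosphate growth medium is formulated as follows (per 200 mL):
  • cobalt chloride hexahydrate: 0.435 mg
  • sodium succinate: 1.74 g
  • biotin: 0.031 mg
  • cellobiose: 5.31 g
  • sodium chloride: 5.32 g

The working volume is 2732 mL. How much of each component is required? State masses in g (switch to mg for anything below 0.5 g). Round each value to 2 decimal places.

Ratio of target to recipe volume: 2732 / 200 = 13.66.
cobalt chloride hexahydrate: 0.435 mg × (2732 mL / 200 mL) = 5.94 mg
sodium succinate: 1.74 g × (2732 mL / 200 mL) = 23.77 g
biotin: 0.031 mg × (2732 mL / 200 mL) = 0.42 mg
cellobiose: 5.31 g × (2732 mL / 200 mL) = 72.53 g
sodium chloride: 5.32 g × (2732 mL / 200 mL) = 72.67 g

cobalt chloride hexahydrate 5.94 mg; sodium succinate 23.77 g; biotin 0.42 mg; cellobiose 72.53 g; sodium chloride 72.67 g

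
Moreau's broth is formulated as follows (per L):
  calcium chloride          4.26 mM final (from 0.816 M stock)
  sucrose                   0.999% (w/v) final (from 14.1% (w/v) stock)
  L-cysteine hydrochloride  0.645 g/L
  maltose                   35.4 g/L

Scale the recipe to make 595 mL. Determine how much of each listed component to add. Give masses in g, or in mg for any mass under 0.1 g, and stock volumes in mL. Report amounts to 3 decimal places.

calcium chloride 3.106 mL; sucrose 42.156 mL; L-cysteine hydrochloride 0.384 g; maltose 21.063 g

Working volume: 595 mL = 0.595 L.
calcium chloride: V = C2·V2/C1 = 4.26 mM × 595 mL ÷ 816 mM = 3.106 mL
sucrose: C1V1 = C2V2 → 0.999% ÷ 14.1% × 595 mL = 42.156 mL
L-cysteine hydrochloride: 0.645 g/L × 0.595 L = 0.384 g
maltose: 35.4 g/L × 0.595 L = 21.063 g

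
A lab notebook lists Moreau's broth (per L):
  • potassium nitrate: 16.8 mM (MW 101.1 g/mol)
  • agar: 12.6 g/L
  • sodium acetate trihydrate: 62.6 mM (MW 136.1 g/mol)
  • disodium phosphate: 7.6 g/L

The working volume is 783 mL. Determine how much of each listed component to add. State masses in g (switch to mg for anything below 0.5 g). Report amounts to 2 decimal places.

Scale factor relative to 1 L: 0.783.
potassium nitrate: 16.8 mmol/L × 101.1 g/mol × 0.783 L ÷ 1000 = 1.33 g
agar: 12.6 g/L × 0.783 L = 9.87 g
sodium acetate trihydrate: 62.6 mmol/L × 136.1 g/mol × 0.783 L ÷ 1000 = 6.67 g
disodium phosphate: 7.6 g/L × 0.783 L = 5.95 g

potassium nitrate 1.33 g; agar 9.87 g; sodium acetate trihydrate 6.67 g; disodium phosphate 5.95 g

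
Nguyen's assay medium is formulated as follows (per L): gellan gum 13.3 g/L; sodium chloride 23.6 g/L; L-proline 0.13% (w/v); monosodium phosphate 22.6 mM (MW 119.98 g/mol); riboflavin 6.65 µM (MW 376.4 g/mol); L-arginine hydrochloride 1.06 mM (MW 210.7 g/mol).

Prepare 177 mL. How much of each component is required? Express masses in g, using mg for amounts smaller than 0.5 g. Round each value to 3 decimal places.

Target volume = 177 mL = 0.177 L.
gellan gum: 13.3 g/L × 0.177 L = 2.354 g
sodium chloride: 23.6 g/L × 0.177 L = 4.177 g
L-proline: 0.13% w/v = 1.3 g/L → 1.3 × 0.177 L = 0.2301 g = 230.100 mg
monosodium phosphate: 22.6 mmol/L × 119.98 mg/mmol × 0.177 L = 479.944 mg
riboflavin: 6.65 µmol/L × 376.4 g/mol × 0.177 L ÷ 1000 = 0.443 mg
L-arginine hydrochloride: 1.06 mmol/L × 210.7 mg/mmol × 0.177 L = 39.532 mg

gellan gum 2.354 g; sodium chloride 4.177 g; L-proline 230.100 mg; monosodium phosphate 479.944 mg; riboflavin 0.443 mg; L-arginine hydrochloride 39.532 mg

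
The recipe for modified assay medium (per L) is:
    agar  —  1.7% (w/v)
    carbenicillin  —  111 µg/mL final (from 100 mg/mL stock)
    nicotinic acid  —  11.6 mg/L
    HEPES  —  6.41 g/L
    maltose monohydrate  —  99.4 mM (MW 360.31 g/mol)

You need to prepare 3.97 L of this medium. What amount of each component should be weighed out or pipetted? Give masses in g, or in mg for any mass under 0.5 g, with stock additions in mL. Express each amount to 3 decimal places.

Scale factor relative to 1 L: 3.97.
agar: 1.7 g per 100 mL × 3970 mL ÷ 100 = 67.490 g
carbenicillin: V = C2·V2/C1 = 111 µg/mL × 3970 mL ÷ 100000 µg/mL = 4.407 mL
nicotinic acid: 11.6 mg/L × 3.97 L = 46.052 mg
HEPES: 6.41 g/L × 3.97 L = 25.448 g
maltose monohydrate: 99.4 mmol/L × 360.31 g/mol × 3.97 L ÷ 1000 = 142.185 g

agar 67.490 g; carbenicillin 4.407 mL; nicotinic acid 46.052 mg; HEPES 25.448 g; maltose monohydrate 142.185 g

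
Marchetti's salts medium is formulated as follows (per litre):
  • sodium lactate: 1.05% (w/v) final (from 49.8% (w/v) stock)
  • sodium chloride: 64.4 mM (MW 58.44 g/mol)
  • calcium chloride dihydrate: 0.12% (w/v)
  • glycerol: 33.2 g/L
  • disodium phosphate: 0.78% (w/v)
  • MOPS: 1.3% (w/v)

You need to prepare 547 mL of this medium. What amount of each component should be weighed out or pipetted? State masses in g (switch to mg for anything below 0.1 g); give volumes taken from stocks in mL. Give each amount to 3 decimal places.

Target volume = 547 mL = 0.547 L.
sodium lactate: dilute stock: 1.05% ÷ 49.8% × 547 mL = 11.533 mL
sodium chloride: 64.4 mmol/L × 58.44 g/mol × 0.547 L ÷ 1000 = 2.059 g
calcium chloride dihydrate: 0.12 g per 100 mL × 547 mL ÷ 100 = 0.656 g
glycerol: 33.2 g/L × 0.547 L = 18.160 g
disodium phosphate: 0.78% w/v = 7.8 g/L → 7.8 × 0.547 L = 4.267 g
MOPS: 1.3% w/v = 13 g/L → 13 × 0.547 L = 7.111 g

sodium lactate 11.533 mL; sodium chloride 2.059 g; calcium chloride dihydrate 0.656 g; glycerol 18.160 g; disodium phosphate 4.267 g; MOPS 7.111 g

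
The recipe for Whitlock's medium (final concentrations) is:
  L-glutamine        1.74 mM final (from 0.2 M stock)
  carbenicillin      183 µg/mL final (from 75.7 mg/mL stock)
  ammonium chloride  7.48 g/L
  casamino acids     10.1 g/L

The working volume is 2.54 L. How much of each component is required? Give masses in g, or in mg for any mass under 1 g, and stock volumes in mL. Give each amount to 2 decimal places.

L-glutamine 22.10 mL; carbenicillin 6.14 mL; ammonium chloride 19.00 g; casamino acids 25.65 g

Scale factor relative to 1 L: 2.54.
L-glutamine: dilute stock: 1.74 mM × 2540 mL ÷ 200 mM = 22.10 mL
carbenicillin: V = C2·V2/C1 = 183 µg/mL × 2540 mL ÷ 75700 µg/mL = 6.14 mL
ammonium chloride: 7.48 g/L × 2.54 L = 19.00 g
casamino acids: 10.1 g/L × 2.54 L = 25.65 g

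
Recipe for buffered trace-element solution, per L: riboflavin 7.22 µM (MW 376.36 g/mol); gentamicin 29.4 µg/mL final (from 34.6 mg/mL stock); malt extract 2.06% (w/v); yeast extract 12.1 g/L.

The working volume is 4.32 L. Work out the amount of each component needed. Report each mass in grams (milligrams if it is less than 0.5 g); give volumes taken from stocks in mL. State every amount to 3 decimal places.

riboflavin 11.739 mg; gentamicin 3.671 mL; malt extract 88.992 g; yeast extract 52.272 g

Scale factor relative to 1 L: 4.32.
riboflavin: 7.22 µmol/L × 376.36 g/mol × 4.32 L ÷ 1000 = 11.739 mg
gentamicin: C1V1 = C2V2 → 29.4 µg/mL × 4320 mL ÷ 34600 µg/mL = 3.671 mL
malt extract: 2.06% w/v = 20.6 g/L → 20.6 × 4.32 L = 88.992 g
yeast extract: 12.1 g/L × 4.32 L = 52.272 g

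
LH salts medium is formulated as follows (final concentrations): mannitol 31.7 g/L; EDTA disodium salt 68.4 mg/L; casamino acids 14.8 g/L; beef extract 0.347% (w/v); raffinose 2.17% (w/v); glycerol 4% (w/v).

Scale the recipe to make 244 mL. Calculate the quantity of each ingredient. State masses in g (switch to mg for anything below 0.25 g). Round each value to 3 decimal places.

mannitol 7.735 g; EDTA disodium salt 16.690 mg; casamino acids 3.611 g; beef extract 0.847 g; raffinose 5.295 g; glycerol 9.760 g

Working volume: 244 mL = 0.244 L.
mannitol: 31.7 g/L × 0.244 L = 7.735 g
EDTA disodium salt: 68.4 mg/L × 0.244 L = 16.690 mg
casamino acids: 14.8 g/L × 0.244 L = 3.611 g
beef extract: 0.347% w/v = 3.47 g/L → 3.47 × 0.244 L = 0.847 g
raffinose: 2.17 g per 100 mL × 244 mL ÷ 100 = 5.295 g
glycerol: 4% w/v = 40 g/L → 40 × 0.244 L = 9.760 g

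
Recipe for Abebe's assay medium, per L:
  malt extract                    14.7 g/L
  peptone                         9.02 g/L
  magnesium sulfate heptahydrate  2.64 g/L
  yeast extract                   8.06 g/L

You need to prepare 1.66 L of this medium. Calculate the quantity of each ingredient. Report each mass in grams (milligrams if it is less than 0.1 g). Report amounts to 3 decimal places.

Scale factor relative to 1 L: 1.66.
malt extract: 14.7 g/L × 1.66 L = 24.402 g
peptone: 9.02 g/L × 1.66 L = 14.973 g
magnesium sulfate heptahydrate: 2.64 g/L × 1.66 L = 4.382 g
yeast extract: 8.06 g/L × 1.66 L = 13.380 g

malt extract 24.402 g; peptone 14.973 g; magnesium sulfate heptahydrate 4.382 g; yeast extract 13.380 g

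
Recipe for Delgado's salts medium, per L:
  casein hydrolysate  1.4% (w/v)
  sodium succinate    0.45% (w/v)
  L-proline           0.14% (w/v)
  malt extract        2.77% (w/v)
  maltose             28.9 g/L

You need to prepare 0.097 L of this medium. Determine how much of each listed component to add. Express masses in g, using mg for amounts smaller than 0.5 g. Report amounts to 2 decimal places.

Working volume: 0.097 L.
casein hydrolysate: 1.4% w/v = 14 g/L → 14 × 0.097 L = 1.36 g
sodium succinate: 0.45% w/v = 4.5 g/L → 4.5 × 0.097 L = 0.4365 g = 436.50 mg
L-proline: 0.14 g per 100 mL × 97 mL ÷ 100 = 0.1358 g = 135.80 mg
malt extract: 2.77 g per 100 mL × 97 mL ÷ 100 = 2.69 g
maltose: 28.9 g/L × 0.097 L = 2.80 g

casein hydrolysate 1.36 g; sodium succinate 436.50 mg; L-proline 135.80 mg; malt extract 2.69 g; maltose 2.80 g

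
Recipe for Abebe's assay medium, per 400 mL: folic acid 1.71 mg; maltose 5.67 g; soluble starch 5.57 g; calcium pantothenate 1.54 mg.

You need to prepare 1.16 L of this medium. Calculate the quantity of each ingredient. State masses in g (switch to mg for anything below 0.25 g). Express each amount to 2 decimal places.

folic acid 4.96 mg; maltose 16.44 g; soluble starch 16.15 g; calcium pantothenate 4.47 mg

Scale factor = 1160 mL / 400 mL = 2.9.
folic acid: 1.71 mg × (1160 mL / 400 mL) = 4.96 mg
maltose: 5.67 g × (1160 mL / 400 mL) = 16.44 g
soluble starch: 5.57 g × (1160 mL / 400 mL) = 16.15 g
calcium pantothenate: 1.54 mg × (1160 mL / 400 mL) = 4.47 mg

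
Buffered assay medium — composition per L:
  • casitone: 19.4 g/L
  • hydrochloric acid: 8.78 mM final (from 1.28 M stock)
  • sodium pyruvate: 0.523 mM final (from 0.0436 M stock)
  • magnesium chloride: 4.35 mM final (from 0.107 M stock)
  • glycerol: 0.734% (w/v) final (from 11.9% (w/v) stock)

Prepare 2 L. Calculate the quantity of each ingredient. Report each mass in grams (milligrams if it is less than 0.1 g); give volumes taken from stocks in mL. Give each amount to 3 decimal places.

Scale factor relative to 1 L: 2.
casitone: 19.4 g/L × 2 L = 38.800 g
hydrochloric acid: V = C2·V2/C1 = 8.78 mM × 2000 mL ÷ 1280 mM = 13.719 mL
sodium pyruvate: dilute stock: 0.523 mM × 2000 mL ÷ 43.6 mM = 23.991 mL
magnesium chloride: C1V1 = C2V2 → 4.35 mM × 2000 mL ÷ 107 mM = 81.308 mL
glycerol: dilute stock: 0.734% ÷ 11.9% × 2000 mL = 123.361 mL

casitone 38.800 g; hydrochloric acid 13.719 mL; sodium pyruvate 23.991 mL; magnesium chloride 81.308 mL; glycerol 123.361 mL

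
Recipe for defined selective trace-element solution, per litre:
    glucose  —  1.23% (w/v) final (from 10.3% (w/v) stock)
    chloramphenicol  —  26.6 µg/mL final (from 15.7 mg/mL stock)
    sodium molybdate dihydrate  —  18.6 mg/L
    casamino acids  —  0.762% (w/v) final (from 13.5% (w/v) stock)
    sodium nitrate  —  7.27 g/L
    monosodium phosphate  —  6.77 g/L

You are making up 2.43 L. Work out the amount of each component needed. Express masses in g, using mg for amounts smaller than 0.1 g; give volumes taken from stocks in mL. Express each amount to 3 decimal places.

glucose 290.184 mL; chloramphenicol 4.117 mL; sodium molybdate dihydrate 45.198 mg; casamino acids 137.160 mL; sodium nitrate 17.666 g; monosodium phosphate 16.451 g

Scale factor relative to 1 L: 2.43.
glucose: V = C2·V2/C1 = 1.23% ÷ 10.3% × 2430 mL = 290.184 mL
chloramphenicol: dilute stock: 26.6 µg/mL × 2430 mL ÷ 15700 µg/mL = 4.117 mL
sodium molybdate dihydrate: 18.6 mg/L × 2.43 L = 45.198 mg
casamino acids: C1V1 = C2V2 → 0.762% ÷ 13.5% × 2430 mL = 137.160 mL
sodium nitrate: 7.27 g/L × 2.43 L = 17.666 g
monosodium phosphate: 6.77 g/L × 2.43 L = 16.451 g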